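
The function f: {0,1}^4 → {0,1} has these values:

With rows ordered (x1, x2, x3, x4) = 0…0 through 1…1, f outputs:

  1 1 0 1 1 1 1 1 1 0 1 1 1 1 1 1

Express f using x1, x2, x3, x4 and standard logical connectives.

f is 0 on only 2 rows — (0,0,1,0), (1,0,0,1). Writing each as a minterm (¬x1·¬x2·x3·¬x4, x1·¬x2·¬x3·x4) and OR-ing them characterizes exactly where f=0, so f is the negation of that disjunction.

f(x1, x2, x3, x4) = ((((x1' · x2') · x3) · x4') + (((x1 · x2') · x3') · x4))'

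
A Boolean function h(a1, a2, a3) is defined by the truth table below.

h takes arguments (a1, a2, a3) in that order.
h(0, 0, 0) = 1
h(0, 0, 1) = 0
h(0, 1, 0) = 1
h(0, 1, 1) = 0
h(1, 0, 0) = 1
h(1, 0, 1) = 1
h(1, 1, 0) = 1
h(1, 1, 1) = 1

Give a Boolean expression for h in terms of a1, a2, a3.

h(a1, a2, a3) = NOT (((NOT a1 AND NOT a2) AND a3) OR ((NOT a1 AND a2) AND a3))

There are just 2 zero rows: (0,0,1), (0,1,1). Their minterms are ¬a1·¬a2·a3, ¬a1·a2·a3; the OR of those covers precisely the 0-outputs, and negating it yields h.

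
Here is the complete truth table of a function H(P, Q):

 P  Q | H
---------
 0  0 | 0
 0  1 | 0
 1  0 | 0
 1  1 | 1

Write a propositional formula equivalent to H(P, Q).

The output is 1 only when every input is 1 — the AND of all inputs.

H(P, Q) = P ∧ Q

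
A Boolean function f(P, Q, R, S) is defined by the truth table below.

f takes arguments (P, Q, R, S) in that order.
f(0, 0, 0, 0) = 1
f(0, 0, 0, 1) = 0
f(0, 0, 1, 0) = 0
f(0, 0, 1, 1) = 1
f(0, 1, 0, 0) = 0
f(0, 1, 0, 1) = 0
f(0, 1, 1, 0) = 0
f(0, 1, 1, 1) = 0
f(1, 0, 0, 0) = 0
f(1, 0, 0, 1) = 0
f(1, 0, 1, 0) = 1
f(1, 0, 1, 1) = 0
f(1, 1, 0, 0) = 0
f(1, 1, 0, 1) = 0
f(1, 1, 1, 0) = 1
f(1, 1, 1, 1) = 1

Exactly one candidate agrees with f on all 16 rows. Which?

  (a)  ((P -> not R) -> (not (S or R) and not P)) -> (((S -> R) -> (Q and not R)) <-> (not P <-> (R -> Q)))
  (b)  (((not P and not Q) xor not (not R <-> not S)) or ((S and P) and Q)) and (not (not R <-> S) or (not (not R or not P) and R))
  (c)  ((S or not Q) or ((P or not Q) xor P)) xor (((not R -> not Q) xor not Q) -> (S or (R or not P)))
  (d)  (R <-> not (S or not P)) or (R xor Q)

b

(a) fails at (0,0,0,0): the formula yields 0, f is 1.
(c) fails at (0,0,0,0): the formula yields 0, f is 1.
(d) fails at (0,0,0,1): the formula yields 1, f is 0.
Only (b) survives; checking it on all 16 rows confirms it matches f.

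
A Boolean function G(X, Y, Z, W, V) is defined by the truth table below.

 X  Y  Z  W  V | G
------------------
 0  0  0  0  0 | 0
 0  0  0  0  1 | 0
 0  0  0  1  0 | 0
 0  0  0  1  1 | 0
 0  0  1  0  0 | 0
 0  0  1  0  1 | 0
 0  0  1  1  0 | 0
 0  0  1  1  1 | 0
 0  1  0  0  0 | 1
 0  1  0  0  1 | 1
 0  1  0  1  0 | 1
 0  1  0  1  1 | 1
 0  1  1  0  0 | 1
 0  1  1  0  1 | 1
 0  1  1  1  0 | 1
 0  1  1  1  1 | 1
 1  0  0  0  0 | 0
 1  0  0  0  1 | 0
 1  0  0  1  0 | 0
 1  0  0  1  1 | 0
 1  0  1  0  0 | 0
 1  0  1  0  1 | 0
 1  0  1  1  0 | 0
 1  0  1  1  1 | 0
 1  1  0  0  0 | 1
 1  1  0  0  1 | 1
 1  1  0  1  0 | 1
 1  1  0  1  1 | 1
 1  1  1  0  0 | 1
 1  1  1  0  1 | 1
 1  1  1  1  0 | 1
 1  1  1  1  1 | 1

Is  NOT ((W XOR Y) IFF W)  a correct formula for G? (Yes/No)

Evaluate NOT ((W XOR Y) IFF W) on each row and compare to G:
  X=0, Y=0, Z=0, W=0, V=0: formula gives 0, G = 0 ✓
  X=0, Y=0, Z=0, W=0, V=1: formula gives 0, G = 0 ✓
  X=0, Y=0, Z=0, W=1, V=0: formula gives 0, G = 0 ✓
  X=0, Y=0, Z=0, W=1, V=1: formula gives 0, G = 0 ✓
  … (the remaining 28 rows also agree.)
All 32 rows match — the expression computes G exactly.

Yes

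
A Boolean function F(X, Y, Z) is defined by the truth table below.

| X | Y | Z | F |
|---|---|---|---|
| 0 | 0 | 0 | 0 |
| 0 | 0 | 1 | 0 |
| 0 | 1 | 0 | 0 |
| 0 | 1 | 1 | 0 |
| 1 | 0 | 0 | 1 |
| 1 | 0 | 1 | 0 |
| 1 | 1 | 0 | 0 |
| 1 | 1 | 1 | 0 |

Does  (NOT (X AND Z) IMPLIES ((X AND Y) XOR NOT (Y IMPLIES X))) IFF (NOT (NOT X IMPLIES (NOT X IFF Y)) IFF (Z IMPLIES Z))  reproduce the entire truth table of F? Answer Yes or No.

Yes

Test each input against both F and the formula:
  X=0, Y=0, Z=0: formula gives 0, F = 0 ✓
  X=0, Y=0, Z=1: formula gives 0, F = 0 ✓
  X=0, Y=1, Z=0: formula gives 0, F = 0 ✓
  X=0, Y=1, Z=1: formula gives 0, F = 0 ✓
  X=1, Y=0, Z=0: formula gives 1, F = 1 ✓
  …and likewise for the remaining 3 rows.
All 8 rows match — the expression computes F exactly.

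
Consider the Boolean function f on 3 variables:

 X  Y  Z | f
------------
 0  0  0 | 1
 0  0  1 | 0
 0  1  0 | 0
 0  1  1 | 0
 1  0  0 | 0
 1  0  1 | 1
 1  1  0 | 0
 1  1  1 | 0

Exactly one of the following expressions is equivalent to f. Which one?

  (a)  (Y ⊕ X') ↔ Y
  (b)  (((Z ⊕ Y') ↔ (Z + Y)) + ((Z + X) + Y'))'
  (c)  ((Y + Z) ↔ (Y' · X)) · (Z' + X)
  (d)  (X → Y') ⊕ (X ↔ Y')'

(a) fails at (0,0,0): the formula yields 0, f is 1.
(b) fails at (0,0,0): the formula yields 0, f is 1.
(d) fails at (0,0,0): the formula yields 0, f is 1.
Only (c) survives; checking it on all 8 rows confirms it matches f.

c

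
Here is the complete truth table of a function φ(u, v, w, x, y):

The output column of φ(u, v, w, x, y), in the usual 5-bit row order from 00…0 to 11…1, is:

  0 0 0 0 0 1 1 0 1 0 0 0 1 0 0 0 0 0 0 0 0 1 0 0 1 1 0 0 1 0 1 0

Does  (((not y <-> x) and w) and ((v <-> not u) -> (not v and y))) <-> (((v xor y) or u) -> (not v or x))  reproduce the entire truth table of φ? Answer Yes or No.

Test each input against both φ and the formula:
  u=0, v=0, w=0, x=0, y=0: formula gives 0, φ = 0 ✓
  u=0, v=0, w=0, x=0, y=1: formula gives 0, φ = 0 ✓
  u=0, v=0, w=0, x=1, y=0: formula gives 0, φ = 0 ✓
  u=0, v=0, w=0, x=1, y=1: formula gives 0, φ = 0 ✓
  …and likewise for the remaining 28 rows.
No disagreement on any input; they are logically equivalent.

Yes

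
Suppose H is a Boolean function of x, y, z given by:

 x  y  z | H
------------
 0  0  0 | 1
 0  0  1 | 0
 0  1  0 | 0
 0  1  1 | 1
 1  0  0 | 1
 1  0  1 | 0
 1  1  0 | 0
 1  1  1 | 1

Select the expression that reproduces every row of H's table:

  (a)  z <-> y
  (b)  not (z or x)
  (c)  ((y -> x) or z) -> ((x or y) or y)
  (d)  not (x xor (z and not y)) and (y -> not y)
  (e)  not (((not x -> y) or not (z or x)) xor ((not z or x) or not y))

a

(b) disagrees with H on (0,1,0) (formula → 1, table → 0); rule it out.
(c) disagrees with H on (0,0,0) (formula → 0, table → 1); rule it out.
(d) disagrees with H on (0,1,1) (formula → 0, table → 1); rule it out.
(e) disagrees with H on (0,1,0) (formula → 1, table → 0); rule it out.
That leaves (a). Evaluating it on every row reproduces the table of H exactly.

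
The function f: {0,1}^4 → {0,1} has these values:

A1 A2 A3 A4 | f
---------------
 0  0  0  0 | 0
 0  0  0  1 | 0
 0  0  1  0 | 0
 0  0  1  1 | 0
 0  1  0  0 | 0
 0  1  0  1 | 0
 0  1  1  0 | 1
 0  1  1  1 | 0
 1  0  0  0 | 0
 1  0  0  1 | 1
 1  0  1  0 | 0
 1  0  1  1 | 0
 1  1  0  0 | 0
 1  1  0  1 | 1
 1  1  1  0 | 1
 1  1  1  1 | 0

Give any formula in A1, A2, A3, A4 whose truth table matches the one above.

f(A1, A2, A3, A4) = (((((¬A1 ∧ A2) ∧ A3) ∧ ¬A4) ∨ (((A1 ∧ ¬A2) ∧ ¬A3) ∧ A4)) ∨ (((A1 ∧ A2) ∧ ¬A3) ∧ A4)) ∨ (((A1 ∧ A2) ∧ A3) ∧ ¬A4)

Collect the rows where f=1 — (0,1,1,0), (1,0,0,1), (1,1,0,1), (1,1,1,0) — and write one minterm per row: ¬A1·A2·A3·¬A4, A1·¬A2·¬A3·A4, A1·A2·¬A3·A4, A1·A2·A3·¬A4. Their union (logical OR) reproduces the table exactly.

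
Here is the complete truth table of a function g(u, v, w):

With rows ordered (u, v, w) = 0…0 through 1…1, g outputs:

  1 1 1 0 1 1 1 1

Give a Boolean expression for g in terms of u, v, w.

g(u, v, w) = ((u' · v) · w)'

g is 0 on exactly one input, (0,1,1), whose minterm is ¬u·v·w. So g is the negation of that single conjunction.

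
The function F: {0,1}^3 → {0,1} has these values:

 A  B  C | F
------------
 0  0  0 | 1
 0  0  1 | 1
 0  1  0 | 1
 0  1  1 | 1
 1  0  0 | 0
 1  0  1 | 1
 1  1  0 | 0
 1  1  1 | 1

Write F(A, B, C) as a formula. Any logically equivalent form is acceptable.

F(A, B, C) = ¬(((A ∧ ¬B) ∧ ¬C) ∨ ((A ∧ B) ∧ ¬C))

The 0-rows are (1,0,0), (1,1,0). Take each as a conjunction (A·¬B·¬C, A·B·¬C), form their disjunction, and complement — that gives a formula that is 1 everywhere F is.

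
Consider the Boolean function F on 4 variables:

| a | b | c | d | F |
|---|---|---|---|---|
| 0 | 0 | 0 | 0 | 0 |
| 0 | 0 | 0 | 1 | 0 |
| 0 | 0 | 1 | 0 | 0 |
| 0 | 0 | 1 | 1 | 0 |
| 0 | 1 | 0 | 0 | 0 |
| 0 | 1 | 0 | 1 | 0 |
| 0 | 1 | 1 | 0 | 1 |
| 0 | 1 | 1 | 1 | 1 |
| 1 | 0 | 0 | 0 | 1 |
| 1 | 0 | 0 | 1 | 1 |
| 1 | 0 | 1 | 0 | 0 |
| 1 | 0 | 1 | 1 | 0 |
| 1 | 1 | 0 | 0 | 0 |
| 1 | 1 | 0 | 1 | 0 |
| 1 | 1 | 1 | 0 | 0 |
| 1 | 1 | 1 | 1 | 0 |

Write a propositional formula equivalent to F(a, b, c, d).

F(a, b, c, d) = (((((¬a ∧ b) ∧ c) ∧ ¬d) ∨ (((¬a ∧ b) ∧ c) ∧ d)) ∨ (((a ∧ ¬b) ∧ ¬c) ∧ ¬d)) ∨ (((a ∧ ¬b) ∧ ¬c) ∧ d)

Collect the rows where F=1 — (0,1,1,0), (0,1,1,1), (1,0,0,0), (1,0,0,1) — and write one minterm per row: ¬a·b·c·¬d, ¬a·b·c·d, a·¬b·¬c·¬d, a·¬b·¬c·d. Their union (logical OR) reproduces the table exactly.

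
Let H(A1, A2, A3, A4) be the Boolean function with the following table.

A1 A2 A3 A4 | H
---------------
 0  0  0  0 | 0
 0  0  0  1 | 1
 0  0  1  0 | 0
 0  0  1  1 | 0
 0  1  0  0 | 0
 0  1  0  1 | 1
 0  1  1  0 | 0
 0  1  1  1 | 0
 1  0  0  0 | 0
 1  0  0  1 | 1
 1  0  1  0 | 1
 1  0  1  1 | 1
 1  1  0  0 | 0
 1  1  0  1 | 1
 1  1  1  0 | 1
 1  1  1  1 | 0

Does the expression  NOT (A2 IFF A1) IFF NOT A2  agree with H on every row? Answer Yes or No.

Evaluate NOT (A2 IFF A1) IFF NOT A2 on each row and compare to H:
  A1=0, A2=0, A3=0, A4=0: formula gives 0, H = 0 ✓
  A1=0, A2=0, A3=0, A4=1: formula gives 0, but H = 1 ✗
Since they disagree at (0,0,0,1), the expression is not a correct formula for H.

No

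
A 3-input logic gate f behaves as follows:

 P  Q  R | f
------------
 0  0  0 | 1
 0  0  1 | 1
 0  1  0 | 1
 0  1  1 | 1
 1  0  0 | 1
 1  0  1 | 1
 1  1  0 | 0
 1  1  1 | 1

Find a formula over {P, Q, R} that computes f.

f(P, Q, R) = ((P · Q) · R')'

Only row (1,1,0) gives 0. So f is 1 everywhere except there — the complement of the minterm P·Q·¬R.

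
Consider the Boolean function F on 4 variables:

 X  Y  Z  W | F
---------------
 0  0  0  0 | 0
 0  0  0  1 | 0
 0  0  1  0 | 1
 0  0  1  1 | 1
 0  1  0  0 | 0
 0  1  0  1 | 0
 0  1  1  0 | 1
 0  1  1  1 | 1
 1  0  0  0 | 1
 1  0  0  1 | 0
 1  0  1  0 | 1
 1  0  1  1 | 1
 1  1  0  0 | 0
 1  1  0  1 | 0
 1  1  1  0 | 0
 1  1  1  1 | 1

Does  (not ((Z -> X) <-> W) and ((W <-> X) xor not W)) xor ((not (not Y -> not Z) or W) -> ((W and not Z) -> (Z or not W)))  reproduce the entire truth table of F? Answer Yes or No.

No

Test each input against both F and the formula:
  X=0, Y=0, Z=0, W=0: formula gives 1, but F = 0 ✗
Row (0,0,0,0) is a counterexample, so the formula is not equivalent to F.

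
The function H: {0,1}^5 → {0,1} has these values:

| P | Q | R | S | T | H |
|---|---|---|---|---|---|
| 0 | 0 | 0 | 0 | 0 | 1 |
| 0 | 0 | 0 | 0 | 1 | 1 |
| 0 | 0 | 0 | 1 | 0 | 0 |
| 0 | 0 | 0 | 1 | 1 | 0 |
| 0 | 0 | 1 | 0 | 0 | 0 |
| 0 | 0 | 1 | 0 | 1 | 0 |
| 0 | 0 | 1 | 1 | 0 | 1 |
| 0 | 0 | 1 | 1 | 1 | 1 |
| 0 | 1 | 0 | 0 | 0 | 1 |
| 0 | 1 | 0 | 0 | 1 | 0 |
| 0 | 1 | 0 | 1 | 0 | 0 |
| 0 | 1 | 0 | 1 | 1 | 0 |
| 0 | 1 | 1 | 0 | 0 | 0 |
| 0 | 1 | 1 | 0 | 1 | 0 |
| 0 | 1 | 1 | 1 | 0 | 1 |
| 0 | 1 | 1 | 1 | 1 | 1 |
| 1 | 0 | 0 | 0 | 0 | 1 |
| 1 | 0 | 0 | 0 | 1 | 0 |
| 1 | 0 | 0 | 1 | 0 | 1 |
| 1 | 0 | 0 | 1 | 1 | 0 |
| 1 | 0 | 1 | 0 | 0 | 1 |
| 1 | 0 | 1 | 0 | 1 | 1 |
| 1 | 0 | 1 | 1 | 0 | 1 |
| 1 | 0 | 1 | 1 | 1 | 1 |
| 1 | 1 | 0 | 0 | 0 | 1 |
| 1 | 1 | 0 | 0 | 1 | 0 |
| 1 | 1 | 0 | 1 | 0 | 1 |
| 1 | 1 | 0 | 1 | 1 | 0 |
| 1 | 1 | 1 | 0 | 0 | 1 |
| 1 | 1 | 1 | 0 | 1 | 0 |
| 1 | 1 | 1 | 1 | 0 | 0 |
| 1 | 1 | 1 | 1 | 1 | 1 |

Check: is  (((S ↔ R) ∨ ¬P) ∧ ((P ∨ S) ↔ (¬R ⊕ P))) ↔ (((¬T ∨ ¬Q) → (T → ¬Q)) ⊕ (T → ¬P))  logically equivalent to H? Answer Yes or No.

No

Test each input against both H and the formula:
  P=0, Q=0, R=0, S=0, T=0: formula gives 1, H = 1 ✓
  P=0, Q=0, R=0, S=0, T=1: formula gives 1, H = 1 ✓
  P=0, Q=0, R=0, S=1, T=0: formula gives 0, H = 0 ✓
  P=0, Q=0, R=0, S=1, T=1: formula gives 0, H = 0 ✓
  …
  P=0, Q=1, R=0, S=0, T=1: formula gives 1, but H = 0 ✗
Since they disagree at (0,1,0,0,1), the expression is not a correct formula for H.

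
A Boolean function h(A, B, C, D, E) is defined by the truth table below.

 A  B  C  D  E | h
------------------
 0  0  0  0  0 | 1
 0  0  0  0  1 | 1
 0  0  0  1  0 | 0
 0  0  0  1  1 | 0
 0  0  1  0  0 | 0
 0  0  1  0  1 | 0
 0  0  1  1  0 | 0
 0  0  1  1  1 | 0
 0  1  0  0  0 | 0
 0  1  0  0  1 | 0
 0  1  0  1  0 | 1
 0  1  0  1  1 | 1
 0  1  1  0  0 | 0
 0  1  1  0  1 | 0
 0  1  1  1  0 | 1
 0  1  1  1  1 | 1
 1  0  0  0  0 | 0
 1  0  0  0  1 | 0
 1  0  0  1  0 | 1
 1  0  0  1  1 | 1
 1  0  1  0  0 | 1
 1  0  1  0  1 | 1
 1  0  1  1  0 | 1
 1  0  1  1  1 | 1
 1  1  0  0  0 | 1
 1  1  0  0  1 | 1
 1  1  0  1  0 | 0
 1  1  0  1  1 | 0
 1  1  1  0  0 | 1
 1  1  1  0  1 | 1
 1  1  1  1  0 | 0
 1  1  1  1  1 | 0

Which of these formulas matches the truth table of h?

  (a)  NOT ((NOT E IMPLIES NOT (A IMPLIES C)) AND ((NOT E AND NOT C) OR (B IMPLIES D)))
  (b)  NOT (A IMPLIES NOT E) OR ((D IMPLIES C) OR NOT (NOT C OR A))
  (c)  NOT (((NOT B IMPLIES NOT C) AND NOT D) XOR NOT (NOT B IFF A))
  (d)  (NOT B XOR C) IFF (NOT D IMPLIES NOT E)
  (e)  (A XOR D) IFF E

(a) fails at (0,0,0,0,1): the formula yields 0, h is 1.
(b) fails at (0,0,1,0,0): the formula yields 1, h is 0.
(d) fails at (0,0,0,0,1): the formula yields 0, h is 1.
(e) fails at (0,0,0,0,1): the formula yields 0, h is 1.
(c) is the remaining candidate, and it agrees with h on all 32 inputs.

c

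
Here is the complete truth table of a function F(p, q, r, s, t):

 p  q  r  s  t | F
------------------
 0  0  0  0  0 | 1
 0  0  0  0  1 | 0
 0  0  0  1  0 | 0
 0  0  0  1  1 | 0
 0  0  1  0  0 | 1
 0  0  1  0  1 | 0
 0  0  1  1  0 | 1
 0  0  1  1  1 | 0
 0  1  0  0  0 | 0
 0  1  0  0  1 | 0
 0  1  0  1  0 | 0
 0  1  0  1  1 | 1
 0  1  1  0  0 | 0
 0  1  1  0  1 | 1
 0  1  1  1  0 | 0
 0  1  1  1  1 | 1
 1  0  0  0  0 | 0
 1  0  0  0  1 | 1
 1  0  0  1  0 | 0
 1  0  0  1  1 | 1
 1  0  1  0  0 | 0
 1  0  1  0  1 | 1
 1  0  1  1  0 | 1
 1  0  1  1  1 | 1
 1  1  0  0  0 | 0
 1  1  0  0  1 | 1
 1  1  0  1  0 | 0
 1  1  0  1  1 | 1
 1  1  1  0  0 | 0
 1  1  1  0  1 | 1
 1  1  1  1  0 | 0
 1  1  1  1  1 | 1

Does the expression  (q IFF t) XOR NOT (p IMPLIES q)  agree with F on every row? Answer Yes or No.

No

Evaluate (q IFF t) XOR NOT (p IMPLIES q) on each row and compare to F:
  p=0, q=0, r=0, s=0, t=0: formula gives 1, F = 1 ✓
  p=0, q=0, r=0, s=0, t=1: formula gives 0, F = 0 ✓
  p=0, q=0, r=0, s=1, t=0: formula gives 1, but F = 0 ✗
Row (0,0,0,1,0) is a counterexample, so the formula is not equivalent to F.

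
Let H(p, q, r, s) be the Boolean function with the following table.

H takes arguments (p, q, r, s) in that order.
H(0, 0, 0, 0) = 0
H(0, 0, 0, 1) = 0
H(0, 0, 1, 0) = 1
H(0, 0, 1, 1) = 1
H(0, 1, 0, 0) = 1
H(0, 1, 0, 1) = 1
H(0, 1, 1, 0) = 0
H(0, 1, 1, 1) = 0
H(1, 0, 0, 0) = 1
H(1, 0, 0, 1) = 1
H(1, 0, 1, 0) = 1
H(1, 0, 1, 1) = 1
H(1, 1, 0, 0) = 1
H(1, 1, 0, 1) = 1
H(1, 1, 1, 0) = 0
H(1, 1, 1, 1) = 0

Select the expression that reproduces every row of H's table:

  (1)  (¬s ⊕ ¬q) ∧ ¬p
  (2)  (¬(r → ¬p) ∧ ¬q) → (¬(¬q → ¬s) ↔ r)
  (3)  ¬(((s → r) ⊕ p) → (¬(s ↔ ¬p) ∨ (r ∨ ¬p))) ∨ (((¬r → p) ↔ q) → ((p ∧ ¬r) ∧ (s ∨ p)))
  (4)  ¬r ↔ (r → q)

(1) fails at (0,0,0,1): the formula yields 1, H is 0.
(2) fails at (0,0,0,0): the formula yields 1, H is 0.
(4) fails at (0,0,0,0): the formula yields 1, H is 0.
Only (3) survives; checking it on all 16 rows confirms it matches H.

3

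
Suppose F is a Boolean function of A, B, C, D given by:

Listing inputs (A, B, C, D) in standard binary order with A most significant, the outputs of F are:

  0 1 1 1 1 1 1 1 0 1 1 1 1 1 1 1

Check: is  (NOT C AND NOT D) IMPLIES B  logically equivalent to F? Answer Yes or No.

Yes

Test each input against both F and the formula:
  A=0, B=0, C=0, D=0: formula gives 0, F = 0 ✓
  A=0, B=0, C=0, D=1: formula gives 1, F = 1 ✓
  A=0, B=0, C=1, D=0: formula gives 1, F = 1 ✓
  A=0, B=0, C=1, D=1: formula gives 1, F = 1 ✓
  … (the remaining 12 rows also agree.)
No disagreement on any input; they are logically equivalent.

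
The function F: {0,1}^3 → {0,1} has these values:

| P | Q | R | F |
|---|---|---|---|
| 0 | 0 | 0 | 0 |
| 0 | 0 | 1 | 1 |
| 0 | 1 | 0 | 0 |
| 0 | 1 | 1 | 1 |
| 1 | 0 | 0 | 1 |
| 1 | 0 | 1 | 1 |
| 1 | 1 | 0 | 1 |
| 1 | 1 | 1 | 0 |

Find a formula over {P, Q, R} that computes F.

The 0-rows are (0,0,0), (0,1,0), (1,1,1). Take each as a conjunction (¬P·¬Q·¬R, ¬P·Q·¬R, P·Q·R), form their disjunction, and complement — that gives a formula that is 1 everywhere F is.

F(P, Q, R) = ((((P' · Q') · R') + ((P' · Q) · R')) + ((P · Q) · R))'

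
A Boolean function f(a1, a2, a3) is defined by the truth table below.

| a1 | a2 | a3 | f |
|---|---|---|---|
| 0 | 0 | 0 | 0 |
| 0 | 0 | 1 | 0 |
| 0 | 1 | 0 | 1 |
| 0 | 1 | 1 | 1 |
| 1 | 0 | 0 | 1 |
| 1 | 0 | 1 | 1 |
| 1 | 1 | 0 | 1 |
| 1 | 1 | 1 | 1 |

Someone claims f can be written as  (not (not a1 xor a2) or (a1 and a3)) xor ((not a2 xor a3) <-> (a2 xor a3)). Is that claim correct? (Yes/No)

Test each input against both f and the formula:
  a1=0, a2=0, a3=0: formula gives 0, f = 0 ✓
  a1=0, a2=0, a3=1: formula gives 0, f = 0 ✓
  a1=0, a2=1, a3=0: formula gives 1, f = 1 ✓
  a1=0, a2=1, a3=1: formula gives 1, f = 1 ✓
  a1=1, a2=0, a3=0: formula gives 1, f = 1 ✓
  …
  a1=1, a2=1, a3=0: formula gives 0, but f = 1 ✗
Since they disagree at (1,1,0), the expression is not a correct formula for f.

No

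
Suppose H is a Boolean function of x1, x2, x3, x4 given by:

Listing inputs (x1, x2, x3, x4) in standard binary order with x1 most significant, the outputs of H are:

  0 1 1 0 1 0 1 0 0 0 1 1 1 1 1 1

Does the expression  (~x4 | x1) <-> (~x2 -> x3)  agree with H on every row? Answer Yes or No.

Yes

Evaluate (~x4 | x1) <-> (~x2 -> x3) on each row and compare to H:
  x1=0, x2=0, x3=0, x4=0: formula gives 0, H = 0 ✓
  x1=0, x2=0, x3=0, x4=1: formula gives 1, H = 1 ✓
  x1=0, x2=0, x3=1, x4=0: formula gives 1, H = 1 ✓
  x1=0, x2=0, x3=1, x4=1: formula gives 0, H = 0 ✓
  …and likewise for the remaining 12 rows.
Every row agrees, so the formula is equivalent.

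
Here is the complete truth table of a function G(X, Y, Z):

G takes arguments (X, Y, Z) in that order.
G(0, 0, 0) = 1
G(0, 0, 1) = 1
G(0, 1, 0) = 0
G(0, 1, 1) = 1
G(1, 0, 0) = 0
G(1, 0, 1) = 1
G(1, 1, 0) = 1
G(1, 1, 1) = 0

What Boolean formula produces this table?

There are just 3 zero rows: (0,1,0), (1,0,0), (1,1,1). Their minterms are ¬X·Y·¬Z, X·¬Y·¬Z, X·Y·Z; the OR of those covers precisely the 0-outputs, and negating it yields G.

G(X, Y, Z) = not ((((not X and Y) and not Z) or ((X and not Y) and not Z)) or ((X and Y) and Z))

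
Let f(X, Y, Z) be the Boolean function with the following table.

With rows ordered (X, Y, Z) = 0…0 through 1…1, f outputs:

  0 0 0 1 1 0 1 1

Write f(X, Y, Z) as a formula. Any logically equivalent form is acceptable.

f(X, Y, Z) = ((((X' · Y) · Z) + ((X · Y') · Z')) + ((X · Y) · Z')) + ((X · Y) · Z)

The 1-rows are (0,1,1), (1,0,0), (1,1,0), (1,1,1). Each contributes one minterm — ¬X·Y·Z; X·¬Y·¬Z; X·Y·¬Z; X·Y·Z — and their disjunction is a sum-of-products form of f.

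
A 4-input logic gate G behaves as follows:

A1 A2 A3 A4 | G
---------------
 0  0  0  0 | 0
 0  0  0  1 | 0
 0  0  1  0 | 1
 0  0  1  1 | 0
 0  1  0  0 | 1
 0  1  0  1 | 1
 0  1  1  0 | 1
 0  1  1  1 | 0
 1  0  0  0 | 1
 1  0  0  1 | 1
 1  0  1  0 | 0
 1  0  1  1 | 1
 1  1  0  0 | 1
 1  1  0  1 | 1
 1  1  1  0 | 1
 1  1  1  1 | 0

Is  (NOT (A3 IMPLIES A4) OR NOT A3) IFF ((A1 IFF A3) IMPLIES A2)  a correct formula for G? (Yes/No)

Yes

Evaluate (NOT (A3 IMPLIES A4) OR NOT A3) IFF ((A1 IFF A3) IMPLIES A2) on each row and compare to G:
  A1=0, A2=0, A3=0, A4=0: formula gives 0, G = 0 ✓
  A1=0, A2=0, A3=0, A4=1: formula gives 0, G = 0 ✓
  A1=0, A2=0, A3=1, A4=0: formula gives 1, G = 1 ✓
  A1=0, A2=0, A3=1, A4=1: formula gives 0, G = 0 ✓
  … (the remaining 12 rows also agree.)
Every row agrees, so the formula is equivalent.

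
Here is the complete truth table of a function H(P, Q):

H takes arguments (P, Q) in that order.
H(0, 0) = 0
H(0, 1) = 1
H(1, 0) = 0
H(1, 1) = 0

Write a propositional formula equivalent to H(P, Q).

H(P, Q) = ~P & Q

1 only at (0,1): NOT P AND Q.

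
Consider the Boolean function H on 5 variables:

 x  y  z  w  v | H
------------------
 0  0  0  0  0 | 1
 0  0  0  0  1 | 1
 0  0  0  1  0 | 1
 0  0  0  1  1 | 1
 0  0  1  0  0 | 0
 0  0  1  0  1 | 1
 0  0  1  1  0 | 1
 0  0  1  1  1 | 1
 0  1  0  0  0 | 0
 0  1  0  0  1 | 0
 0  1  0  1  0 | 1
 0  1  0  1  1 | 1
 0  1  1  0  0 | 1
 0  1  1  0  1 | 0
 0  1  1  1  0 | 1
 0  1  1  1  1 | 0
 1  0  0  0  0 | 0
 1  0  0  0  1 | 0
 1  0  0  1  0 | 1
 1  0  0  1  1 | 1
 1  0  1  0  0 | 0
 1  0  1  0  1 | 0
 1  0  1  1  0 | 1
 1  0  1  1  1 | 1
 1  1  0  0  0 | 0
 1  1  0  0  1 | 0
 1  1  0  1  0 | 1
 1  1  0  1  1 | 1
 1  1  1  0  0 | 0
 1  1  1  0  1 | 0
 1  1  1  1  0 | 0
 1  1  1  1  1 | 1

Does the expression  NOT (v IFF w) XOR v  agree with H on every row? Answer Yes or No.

No

Test each input against both H and the formula:
  x=0, y=0, z=0, w=0, v=0: formula gives 0, but H = 1 ✗
A single disagreement suffices: at (0,0,0,0,0) they differ, so the formula does not compute H.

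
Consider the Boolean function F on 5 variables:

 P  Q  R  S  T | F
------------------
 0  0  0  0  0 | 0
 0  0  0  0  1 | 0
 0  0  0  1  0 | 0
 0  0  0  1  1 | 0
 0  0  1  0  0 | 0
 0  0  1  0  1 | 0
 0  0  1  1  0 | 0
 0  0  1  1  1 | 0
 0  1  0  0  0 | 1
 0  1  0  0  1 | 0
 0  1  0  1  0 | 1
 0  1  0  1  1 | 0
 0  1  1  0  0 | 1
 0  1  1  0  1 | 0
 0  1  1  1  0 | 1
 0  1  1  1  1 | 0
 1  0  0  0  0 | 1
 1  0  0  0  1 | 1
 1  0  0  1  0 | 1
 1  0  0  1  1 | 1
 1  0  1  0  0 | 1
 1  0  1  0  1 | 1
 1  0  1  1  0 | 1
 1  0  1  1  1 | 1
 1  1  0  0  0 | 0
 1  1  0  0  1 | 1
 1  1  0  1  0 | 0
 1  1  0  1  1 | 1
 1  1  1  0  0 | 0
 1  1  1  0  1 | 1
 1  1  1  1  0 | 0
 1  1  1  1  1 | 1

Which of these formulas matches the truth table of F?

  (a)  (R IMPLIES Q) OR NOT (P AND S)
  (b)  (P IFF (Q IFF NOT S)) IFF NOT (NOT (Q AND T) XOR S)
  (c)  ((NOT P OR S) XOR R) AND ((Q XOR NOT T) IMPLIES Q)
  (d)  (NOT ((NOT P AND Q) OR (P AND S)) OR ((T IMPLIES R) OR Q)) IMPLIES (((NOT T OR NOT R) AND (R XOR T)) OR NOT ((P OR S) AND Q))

(a): at (0,0,0,0,0) it gives 1, but F = 0 — eliminated.
(c): at (0,0,0,0,1) it gives 1, but F = 0 — eliminated.
(d): at (0,0,0,0,0) it gives 1, but F = 0 — eliminated.
(b) is the remaining candidate, and it agrees with F on all 32 inputs.

b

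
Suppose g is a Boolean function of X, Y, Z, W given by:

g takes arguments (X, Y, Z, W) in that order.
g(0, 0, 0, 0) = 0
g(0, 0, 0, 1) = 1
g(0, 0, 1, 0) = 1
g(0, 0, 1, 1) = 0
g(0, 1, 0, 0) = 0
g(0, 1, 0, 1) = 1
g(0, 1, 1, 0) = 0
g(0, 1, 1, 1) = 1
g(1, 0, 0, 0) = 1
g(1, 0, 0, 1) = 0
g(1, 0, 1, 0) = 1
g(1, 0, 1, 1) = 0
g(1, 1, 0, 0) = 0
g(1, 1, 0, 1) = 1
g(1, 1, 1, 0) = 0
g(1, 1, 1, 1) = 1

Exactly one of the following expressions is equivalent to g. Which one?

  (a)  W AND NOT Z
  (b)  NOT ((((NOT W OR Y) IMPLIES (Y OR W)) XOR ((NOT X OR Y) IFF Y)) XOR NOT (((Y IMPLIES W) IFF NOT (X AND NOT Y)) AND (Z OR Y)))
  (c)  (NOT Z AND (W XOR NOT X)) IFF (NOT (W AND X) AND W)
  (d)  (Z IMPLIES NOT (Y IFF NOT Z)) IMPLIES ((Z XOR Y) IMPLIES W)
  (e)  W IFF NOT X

(a): at (0,0,1,0) it gives 0, but g = 1 — eliminated.
(c): at (0,0,0,1) it gives 0, but g = 1 — eliminated.
(d): at (0,0,0,0) it gives 1, but g = 0 — eliminated.
(e): at (0,0,1,0) it gives 0, but g = 1 — eliminated.
That leaves (b). Evaluating it on every row reproduces the table of g exactly.

b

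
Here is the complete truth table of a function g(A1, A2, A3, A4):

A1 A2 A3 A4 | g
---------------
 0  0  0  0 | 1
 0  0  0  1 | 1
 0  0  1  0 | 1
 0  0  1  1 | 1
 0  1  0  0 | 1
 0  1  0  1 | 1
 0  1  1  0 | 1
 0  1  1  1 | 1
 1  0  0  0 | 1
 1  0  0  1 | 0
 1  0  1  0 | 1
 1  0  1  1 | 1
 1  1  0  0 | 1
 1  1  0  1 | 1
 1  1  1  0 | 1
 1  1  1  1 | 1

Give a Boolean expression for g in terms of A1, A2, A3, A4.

Only row (1,0,0,1) gives 0. So g is 1 everywhere except there — the complement of the minterm A1·¬A2·¬A3·A4.

g(A1, A2, A3, A4) = ¬(((A1 ∧ ¬A2) ∧ ¬A3) ∧ A4)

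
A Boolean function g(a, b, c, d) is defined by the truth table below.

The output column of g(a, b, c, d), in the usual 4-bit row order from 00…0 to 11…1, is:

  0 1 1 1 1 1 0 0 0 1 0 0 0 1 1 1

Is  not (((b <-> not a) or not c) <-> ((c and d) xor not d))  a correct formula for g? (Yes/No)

No

Test each input against both g and the formula:
  a=0, b=0, c=0, d=0: formula gives 0, g = 0 ✓
  a=0, b=0, c=0, d=1: formula gives 1, g = 1 ✓
  a=0, b=0, c=1, d=0: formula gives 1, g = 1 ✓
  a=0, b=0, c=1, d=1: formula gives 1, g = 1 ✓
  a=0, b=1, c=0, d=0: formula gives 0, but g = 1 ✗
Row (0,1,0,0) is a counterexample, so the formula is not equivalent to g.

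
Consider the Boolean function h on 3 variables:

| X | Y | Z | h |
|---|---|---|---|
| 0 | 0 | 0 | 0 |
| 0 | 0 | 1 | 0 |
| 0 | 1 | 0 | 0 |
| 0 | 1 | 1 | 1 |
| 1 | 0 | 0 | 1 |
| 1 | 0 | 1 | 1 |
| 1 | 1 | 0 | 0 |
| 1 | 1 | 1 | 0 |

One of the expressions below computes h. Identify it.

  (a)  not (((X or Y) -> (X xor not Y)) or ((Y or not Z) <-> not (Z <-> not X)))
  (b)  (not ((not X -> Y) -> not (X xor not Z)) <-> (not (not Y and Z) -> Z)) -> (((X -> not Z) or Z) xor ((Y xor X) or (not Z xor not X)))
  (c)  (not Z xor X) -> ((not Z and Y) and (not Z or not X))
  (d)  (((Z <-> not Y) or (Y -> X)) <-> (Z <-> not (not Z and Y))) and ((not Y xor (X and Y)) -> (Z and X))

(b) disagrees with h on (0,0,0) (formula → 1, table → 0); rule it out.
(c) disagrees with h on (0,0,1) (formula → 1, table → 0); rule it out.
(d) disagrees with h on (0,1,0) (formula → 1, table → 0); rule it out.
(a) is the remaining candidate, and it agrees with h on all 8 inputs.

a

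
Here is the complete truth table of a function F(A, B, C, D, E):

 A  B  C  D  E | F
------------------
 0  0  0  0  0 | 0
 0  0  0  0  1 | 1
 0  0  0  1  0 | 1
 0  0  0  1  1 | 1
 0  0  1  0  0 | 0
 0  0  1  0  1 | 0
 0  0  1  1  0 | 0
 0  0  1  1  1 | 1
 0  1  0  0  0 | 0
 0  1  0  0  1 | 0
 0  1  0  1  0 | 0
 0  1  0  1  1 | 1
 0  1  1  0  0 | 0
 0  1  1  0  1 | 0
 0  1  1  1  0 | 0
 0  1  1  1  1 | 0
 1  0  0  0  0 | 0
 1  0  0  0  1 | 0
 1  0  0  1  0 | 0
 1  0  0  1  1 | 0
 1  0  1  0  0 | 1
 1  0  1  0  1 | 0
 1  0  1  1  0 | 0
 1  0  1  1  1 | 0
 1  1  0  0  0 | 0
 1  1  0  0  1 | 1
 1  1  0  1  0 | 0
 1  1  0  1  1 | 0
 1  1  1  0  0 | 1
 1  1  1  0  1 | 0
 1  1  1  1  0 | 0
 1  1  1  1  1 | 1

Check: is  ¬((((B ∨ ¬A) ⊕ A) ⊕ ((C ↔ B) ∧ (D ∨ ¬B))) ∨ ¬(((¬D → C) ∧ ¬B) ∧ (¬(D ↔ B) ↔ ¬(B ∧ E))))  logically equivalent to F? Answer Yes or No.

Test each input against both F and the formula:
  A=0, B=0, C=0, D=0, E=0: formula gives 0, F = 0 ✓
  A=0, B=0, C=0, D=0, E=1: formula gives 0, but F = 1 ✗
Since they disagree at (0,0,0,0,1), the expression is not a correct formula for F.

No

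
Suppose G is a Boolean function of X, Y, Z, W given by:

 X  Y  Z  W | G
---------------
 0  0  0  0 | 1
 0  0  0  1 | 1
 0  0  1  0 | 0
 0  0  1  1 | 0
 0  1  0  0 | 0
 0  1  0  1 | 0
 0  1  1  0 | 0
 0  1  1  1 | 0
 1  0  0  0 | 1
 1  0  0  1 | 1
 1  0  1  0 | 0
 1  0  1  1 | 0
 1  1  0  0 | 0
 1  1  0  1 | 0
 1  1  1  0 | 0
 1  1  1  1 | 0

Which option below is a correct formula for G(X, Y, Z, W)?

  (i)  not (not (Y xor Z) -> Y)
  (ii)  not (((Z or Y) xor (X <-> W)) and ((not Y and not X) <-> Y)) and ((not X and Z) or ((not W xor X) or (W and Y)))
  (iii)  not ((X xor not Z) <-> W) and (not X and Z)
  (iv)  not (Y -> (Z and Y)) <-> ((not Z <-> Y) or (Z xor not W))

i

(ii) fails at (0,0,0,1): the formula yields 0, G is 1.
(iii) fails at (0,0,0,0): the formula yields 0, G is 1.
(iv) fails at (0,0,0,0): the formula yields 0, G is 1.
(i) is the remaining candidate, and it agrees with G on all 16 inputs.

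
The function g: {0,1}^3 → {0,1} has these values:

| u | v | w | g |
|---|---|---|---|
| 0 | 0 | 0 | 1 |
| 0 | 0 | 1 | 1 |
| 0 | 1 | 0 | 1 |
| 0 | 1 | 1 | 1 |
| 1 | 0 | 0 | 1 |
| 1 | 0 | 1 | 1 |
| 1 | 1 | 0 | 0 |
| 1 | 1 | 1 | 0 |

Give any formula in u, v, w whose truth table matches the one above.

g is 0 on only 2 rows — (1,1,0), (1,1,1). Writing each as a minterm (u·v·¬w, u·v·w) and OR-ing them characterizes exactly where g=0, so g is the negation of that disjunction.

g(u, v, w) = NOT (((u AND v) AND NOT w) OR ((u AND v) AND w))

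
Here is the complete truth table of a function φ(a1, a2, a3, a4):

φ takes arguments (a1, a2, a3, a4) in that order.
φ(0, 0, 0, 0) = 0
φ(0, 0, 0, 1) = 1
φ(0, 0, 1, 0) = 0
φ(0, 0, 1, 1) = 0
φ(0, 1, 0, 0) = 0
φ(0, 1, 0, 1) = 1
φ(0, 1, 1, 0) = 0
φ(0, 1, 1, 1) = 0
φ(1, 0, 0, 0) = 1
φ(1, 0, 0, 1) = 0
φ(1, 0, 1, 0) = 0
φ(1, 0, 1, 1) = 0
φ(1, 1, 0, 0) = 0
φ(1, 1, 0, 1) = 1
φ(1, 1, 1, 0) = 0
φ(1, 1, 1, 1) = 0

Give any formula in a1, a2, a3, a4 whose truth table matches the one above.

The 1-rows are (0,0,0,1), (0,1,0,1), (1,0,0,0), (1,1,0,1). Each contributes one minterm — ¬a1·¬a2·¬a3·a4; ¬a1·a2·¬a3·a4; a1·¬a2·¬a3·¬a4; a1·a2·¬a3·a4 — and their disjunction is a sum-of-products form of φ.

φ(a1, a2, a3, a4) = (((((a1' · a2') · a3') · a4) + (((a1' · a2) · a3') · a4)) + (((a1 · a2') · a3') · a4')) + (((a1 · a2) · a3') · a4)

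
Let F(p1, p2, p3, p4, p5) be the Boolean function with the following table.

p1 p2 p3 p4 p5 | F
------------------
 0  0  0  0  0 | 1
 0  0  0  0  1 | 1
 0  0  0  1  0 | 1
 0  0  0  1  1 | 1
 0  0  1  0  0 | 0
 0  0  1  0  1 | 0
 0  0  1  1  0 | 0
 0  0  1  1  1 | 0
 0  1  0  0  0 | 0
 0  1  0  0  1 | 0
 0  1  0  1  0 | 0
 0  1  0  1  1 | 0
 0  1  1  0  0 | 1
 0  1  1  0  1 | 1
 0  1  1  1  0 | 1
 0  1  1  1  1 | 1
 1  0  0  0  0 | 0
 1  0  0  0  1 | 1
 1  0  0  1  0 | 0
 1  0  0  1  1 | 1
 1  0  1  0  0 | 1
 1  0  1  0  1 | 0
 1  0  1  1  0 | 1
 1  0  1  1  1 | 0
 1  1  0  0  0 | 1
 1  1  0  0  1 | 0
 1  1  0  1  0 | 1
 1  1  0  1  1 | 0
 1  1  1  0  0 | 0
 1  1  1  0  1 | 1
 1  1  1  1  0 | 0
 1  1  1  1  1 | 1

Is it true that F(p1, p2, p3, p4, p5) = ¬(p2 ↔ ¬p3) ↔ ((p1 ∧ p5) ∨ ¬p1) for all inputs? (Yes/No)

Yes

Test each input against both F and the formula:
  p1=0, p2=0, p3=0, p4=0, p5=0: formula gives 1, F = 1 ✓
  p1=0, p2=0, p3=0, p4=0, p5=1: formula gives 1, F = 1 ✓
  p1=0, p2=0, p3=0, p4=1, p5=0: formula gives 1, F = 1 ✓
  p1=0, p2=0, p3=0, p4=1, p5=1: formula gives 1, F = 1 ✓
  … (the remaining 28 rows also agree.)
Every row agrees, so the formula is equivalent.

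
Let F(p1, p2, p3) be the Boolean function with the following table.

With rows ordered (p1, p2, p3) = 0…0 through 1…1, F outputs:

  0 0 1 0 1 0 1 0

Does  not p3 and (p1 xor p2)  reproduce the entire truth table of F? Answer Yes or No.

Check the formula against F row by row:
  p1=0, p2=0, p3=0: formula gives 0, F = 0 ✓
  p1=0, p2=0, p3=1: formula gives 0, F = 0 ✓
  p1=0, p2=1, p3=0: formula gives 1, F = 1 ✓
  p1=0, p2=1, p3=1: formula gives 0, F = 0 ✓
  p1=1, p2=0, p3=0: formula gives 1, F = 1 ✓
  …
  p1=1, p2=1, p3=0: formula gives 0, but F = 1 ✗
A single disagreement suffices: at (1,1,0) they differ, so the formula does not compute F.

No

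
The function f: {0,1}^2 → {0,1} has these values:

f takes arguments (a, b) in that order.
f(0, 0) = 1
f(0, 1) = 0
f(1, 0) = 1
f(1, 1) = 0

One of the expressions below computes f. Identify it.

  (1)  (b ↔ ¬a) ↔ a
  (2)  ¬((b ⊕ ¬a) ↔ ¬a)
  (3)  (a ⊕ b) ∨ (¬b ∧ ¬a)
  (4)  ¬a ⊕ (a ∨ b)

1

(2) fails at (0,0): the formula yields 0, f is 1.
(3) fails at (0,1): the formula yields 1, f is 0.
(4) fails at (1,1): the formula yields 1, f is 0.
Only (1) survives; checking it on all 4 rows confirms it matches f.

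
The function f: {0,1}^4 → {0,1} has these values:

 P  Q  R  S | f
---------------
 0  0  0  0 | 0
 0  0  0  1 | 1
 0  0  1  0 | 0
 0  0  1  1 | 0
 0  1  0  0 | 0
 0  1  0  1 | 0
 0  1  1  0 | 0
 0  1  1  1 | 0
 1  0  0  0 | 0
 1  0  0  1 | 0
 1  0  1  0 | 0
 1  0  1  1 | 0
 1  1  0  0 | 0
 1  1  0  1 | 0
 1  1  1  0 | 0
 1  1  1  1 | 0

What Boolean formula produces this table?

f is 1 on exactly one input, (0,0,0,1), whose minterm is ¬P·¬Q·¬R·S. So f is just that conjunction.

f(P, Q, R, S) = ((NOT P AND NOT Q) AND NOT R) AND S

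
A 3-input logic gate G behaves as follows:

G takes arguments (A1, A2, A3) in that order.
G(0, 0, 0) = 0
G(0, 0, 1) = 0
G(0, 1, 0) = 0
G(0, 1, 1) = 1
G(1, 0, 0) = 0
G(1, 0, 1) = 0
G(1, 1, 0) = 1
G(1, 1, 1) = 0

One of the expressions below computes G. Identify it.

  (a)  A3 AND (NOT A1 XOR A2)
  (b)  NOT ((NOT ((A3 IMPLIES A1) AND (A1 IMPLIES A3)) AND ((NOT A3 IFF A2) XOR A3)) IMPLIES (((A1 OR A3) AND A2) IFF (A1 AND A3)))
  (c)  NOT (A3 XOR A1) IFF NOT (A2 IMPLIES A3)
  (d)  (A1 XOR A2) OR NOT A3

b

(a) disagrees with G on (0,0,1) (formula → 1, table → 0); rule it out.
(c) disagrees with G on (0,0,1) (formula → 1, table → 0); rule it out.
(d) disagrees with G on (0,0,0) (formula → 1, table → 0); rule it out.
That leaves (b). Evaluating it on every row reproduces the table of G exactly.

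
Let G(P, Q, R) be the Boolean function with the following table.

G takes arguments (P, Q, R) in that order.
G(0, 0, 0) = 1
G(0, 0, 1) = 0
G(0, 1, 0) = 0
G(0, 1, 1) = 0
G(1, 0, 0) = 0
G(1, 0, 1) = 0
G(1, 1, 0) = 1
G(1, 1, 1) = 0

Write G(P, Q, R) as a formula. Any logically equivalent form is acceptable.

G(P, Q, R) = ((~P & ~Q) & ~R) | ((P & Q) & ~R)

The 1-rows are (0,0,0), (1,1,0). Each contributes one minterm — ¬P·¬Q·¬R; P·Q·¬R — and their disjunction is a sum-of-products form of G.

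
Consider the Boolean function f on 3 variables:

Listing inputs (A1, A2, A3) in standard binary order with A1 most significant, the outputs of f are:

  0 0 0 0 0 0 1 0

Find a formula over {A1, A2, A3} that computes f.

f(A1, A2, A3) = (A1 · A2) · A3'

f is 1 on exactly one input, (1,1,0), whose minterm is A1·A2·¬A3. So f is just that conjunction.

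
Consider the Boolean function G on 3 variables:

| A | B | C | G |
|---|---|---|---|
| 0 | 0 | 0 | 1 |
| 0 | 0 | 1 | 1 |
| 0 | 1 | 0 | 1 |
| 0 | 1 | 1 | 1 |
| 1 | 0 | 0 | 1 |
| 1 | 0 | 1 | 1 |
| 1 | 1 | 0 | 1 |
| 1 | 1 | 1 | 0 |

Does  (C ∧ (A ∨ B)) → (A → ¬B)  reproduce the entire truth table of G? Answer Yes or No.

Test each input against both G and the formula:
  A=0, B=0, C=0: formula gives 1, G = 1 ✓
  A=0, B=0, C=1: formula gives 1, G = 1 ✓
  A=0, B=1, C=0: formula gives 1, G = 1 ✓
  A=0, B=1, C=1: formula gives 1, G = 1 ✓
  A=1, B=0, C=0: formula gives 1, G = 1 ✓
  …and likewise for the remaining 3 rows.
No disagreement on any input; they are logically equivalent.

Yes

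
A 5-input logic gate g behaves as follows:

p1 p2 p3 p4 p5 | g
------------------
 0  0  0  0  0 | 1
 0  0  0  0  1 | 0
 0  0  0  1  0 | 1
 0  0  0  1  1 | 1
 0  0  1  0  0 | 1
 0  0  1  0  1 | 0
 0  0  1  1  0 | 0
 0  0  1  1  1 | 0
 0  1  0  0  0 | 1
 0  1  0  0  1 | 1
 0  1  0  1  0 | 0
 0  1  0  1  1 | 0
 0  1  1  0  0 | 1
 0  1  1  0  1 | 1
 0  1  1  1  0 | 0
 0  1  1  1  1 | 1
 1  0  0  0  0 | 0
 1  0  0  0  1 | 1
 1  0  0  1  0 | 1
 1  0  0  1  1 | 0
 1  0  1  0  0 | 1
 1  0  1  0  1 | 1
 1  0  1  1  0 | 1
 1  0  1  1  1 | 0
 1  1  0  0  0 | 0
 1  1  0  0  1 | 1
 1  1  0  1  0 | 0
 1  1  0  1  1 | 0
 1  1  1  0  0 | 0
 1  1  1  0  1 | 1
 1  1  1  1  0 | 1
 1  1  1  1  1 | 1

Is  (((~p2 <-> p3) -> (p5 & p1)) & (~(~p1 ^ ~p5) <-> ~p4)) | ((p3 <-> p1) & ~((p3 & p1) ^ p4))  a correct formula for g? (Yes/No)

Test each input against both g and the formula:
  p1=0, p2=0, p3=0, p4=0, p5=0: formula gives 1, g = 1 ✓
  p1=0, p2=0, p3=0, p4=0, p5=1: formula gives 1, but g = 0 ✗
Since they disagree at (0,0,0,0,1), the expression is not a correct formula for g.

No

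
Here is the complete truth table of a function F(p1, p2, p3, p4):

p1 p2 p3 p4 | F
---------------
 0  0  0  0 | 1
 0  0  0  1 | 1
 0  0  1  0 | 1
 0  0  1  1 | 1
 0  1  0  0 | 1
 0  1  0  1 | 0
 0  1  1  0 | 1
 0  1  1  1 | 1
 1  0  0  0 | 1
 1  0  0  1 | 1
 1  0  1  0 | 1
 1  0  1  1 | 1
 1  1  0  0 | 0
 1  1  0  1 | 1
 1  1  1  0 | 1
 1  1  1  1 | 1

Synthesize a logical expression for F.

F(p1, p2, p3, p4) = ((((p1' · p2) · p3') · p4) + (((p1 · p2) · p3') · p4'))'

The 0-rows are (0,1,0,1), (1,1,0,0). Take each as a conjunction (¬p1·p2·¬p3·p4, p1·p2·¬p3·¬p4), form their disjunction, and complement — that gives a formula that is 1 everywhere F is.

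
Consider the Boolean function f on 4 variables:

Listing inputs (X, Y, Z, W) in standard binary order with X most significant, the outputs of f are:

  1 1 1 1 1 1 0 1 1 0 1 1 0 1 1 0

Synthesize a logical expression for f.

f(X, Y, Z, W) = NOT ((((((NOT X AND Y) AND Z) AND NOT W) OR (((X AND NOT Y) AND NOT Z) AND W)) OR (((X AND Y) AND NOT Z) AND NOT W)) OR (((X AND Y) AND Z) AND W))

f is 0 on only 4 rows — (0,1,1,0), (1,0,0,1), (1,1,0,0), (1,1,1,1). Writing each as a minterm (¬X·Y·Z·¬W, X·¬Y·¬Z·W, X·Y·¬Z·¬W, X·Y·Z·W) and OR-ing them characterizes exactly where f=0, so f is the negation of that disjunction.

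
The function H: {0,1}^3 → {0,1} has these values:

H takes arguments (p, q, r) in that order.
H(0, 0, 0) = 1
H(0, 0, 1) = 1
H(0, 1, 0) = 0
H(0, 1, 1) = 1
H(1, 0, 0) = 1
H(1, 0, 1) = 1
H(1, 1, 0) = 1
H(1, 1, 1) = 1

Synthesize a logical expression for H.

H is 0 on exactly one input, (0,1,0), whose minterm is ¬p·q·¬r. So H is the negation of that single conjunction.

H(p, q, r) = ((p' · q) · r')'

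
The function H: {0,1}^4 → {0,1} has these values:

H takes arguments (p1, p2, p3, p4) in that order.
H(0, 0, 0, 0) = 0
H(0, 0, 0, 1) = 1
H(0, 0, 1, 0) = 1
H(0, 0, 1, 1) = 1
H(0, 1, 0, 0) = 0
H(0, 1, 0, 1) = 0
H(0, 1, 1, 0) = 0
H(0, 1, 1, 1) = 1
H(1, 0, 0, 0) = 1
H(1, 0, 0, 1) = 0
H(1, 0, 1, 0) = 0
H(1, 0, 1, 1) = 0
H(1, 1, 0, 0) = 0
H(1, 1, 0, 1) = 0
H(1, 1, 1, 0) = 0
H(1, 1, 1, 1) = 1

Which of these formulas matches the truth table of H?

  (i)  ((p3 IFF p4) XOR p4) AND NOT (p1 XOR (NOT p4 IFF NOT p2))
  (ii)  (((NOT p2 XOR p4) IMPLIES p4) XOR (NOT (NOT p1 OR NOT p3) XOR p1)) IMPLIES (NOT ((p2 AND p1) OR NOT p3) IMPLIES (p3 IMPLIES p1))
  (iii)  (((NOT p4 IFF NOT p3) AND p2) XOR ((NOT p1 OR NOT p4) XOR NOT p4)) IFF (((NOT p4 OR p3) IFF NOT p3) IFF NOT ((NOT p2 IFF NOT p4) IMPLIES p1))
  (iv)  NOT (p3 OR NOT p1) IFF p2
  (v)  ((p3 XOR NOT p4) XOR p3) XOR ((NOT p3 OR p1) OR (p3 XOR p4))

(i): at (0,0,1,0) it gives 0, but H = 1 — eliminated.
(ii): at (0,0,0,0) it gives 1, but H = 0 — eliminated.
(iv): at (0,0,0,0) it gives 1, but H = 0 — eliminated.
(v): at (0,0,1,0) it gives 0, but H = 1 — eliminated.
That leaves (iii). Evaluating it on every row reproduces the table of H exactly.

iii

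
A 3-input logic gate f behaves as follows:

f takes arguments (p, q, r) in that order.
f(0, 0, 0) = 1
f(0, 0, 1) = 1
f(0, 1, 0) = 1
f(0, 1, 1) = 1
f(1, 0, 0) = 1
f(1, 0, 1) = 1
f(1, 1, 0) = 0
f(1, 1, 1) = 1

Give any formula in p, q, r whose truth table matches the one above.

Only row (1,1,0) gives 0. So f is 1 everywhere except there — the complement of the minterm p·q·¬r.

f(p, q, r) = ¬((p ∧ q) ∧ ¬r)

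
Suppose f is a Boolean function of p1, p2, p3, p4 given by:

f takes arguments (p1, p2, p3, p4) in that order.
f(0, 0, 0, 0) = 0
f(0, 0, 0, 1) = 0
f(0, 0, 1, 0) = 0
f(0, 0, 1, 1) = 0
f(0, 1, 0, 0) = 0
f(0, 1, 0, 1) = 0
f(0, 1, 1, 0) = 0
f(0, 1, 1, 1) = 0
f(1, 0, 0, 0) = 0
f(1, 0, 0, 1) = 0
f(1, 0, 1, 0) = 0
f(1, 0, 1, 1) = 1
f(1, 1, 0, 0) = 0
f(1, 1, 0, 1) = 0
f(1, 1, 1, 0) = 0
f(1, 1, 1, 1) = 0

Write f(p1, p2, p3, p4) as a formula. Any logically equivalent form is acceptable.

Only row (1,0,1,1) gives 1. That row's minterm p1·¬p2·p3·p4 is f directly.

f(p1, p2, p3, p4) = ((p1 & ~p2) & p3) & p4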